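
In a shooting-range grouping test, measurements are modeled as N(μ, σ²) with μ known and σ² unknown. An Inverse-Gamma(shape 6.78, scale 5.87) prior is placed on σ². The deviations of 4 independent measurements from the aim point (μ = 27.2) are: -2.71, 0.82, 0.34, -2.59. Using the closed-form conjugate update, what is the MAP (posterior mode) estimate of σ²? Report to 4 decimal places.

With known mean μ and an Inverse-Gamma(α, β) prior on σ², the Normal likelihood is conjugate: posterior is Inv-Gamma(α + n/2, β + Σ(xᵢ−μ)²/2).
Σ(xᵢ−μ)² = (-2.71)² + (0.82)² + (0.34)² + (-2.59)² = 14.8402.
Posterior: Inv-Gamma(6.78 + 4/2, 5.87 + 14.8402/2) = Inv-Gamma(8.78, 13.29010).
Mode = β/(α+1) = 13.29010/9.78 = 1.3589.

1.3589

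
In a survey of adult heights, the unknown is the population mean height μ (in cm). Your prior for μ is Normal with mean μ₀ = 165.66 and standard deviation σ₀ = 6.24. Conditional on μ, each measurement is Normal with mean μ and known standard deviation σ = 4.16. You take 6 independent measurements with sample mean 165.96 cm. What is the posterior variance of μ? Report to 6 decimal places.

For Normal data with known variance σ², a Normal(μ₀, σ₀²) prior on μ is conjugate. Posterior precision = 1/σ₀² + n/σ²; posterior mean is the precision-weighted average of μ₀ and x̄.
σ₀² = 6.24² = 38.9376, σ² = 4.16² = 17.3056; σ² + n·σ₀² = 17.3056 + 6·38.9376 = 250.9312.
Posterior precision = 1/σ₀² + n/σ² = 1/38.9376 + 6/17.3056 = (σ² + n·σ₀²)/(σ₀²σ²) = 250.9312/(38.9376·17.3056); posterior variance σₙ² = σ₀²σ²/(σ² + n·σ₀²) = 38.9376·17.3056/250.9312 = 2.685352.

2.685352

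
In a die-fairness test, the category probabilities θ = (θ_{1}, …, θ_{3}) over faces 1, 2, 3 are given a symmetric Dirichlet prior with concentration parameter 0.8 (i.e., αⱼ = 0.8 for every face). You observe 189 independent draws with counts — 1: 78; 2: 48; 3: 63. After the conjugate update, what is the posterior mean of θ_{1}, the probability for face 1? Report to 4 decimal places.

0.4117

The Dirichlet prior is conjugate to the Multinomial likelihood: each posterior αⱼ = prior αⱼ + observed count nⱼ.
Posterior concentration: (78.8, 48.8, 63.8), total = 191.4.
E[θ_{1}|data] = α_{1}/Σα = 78.8/191.4 = 0.4117.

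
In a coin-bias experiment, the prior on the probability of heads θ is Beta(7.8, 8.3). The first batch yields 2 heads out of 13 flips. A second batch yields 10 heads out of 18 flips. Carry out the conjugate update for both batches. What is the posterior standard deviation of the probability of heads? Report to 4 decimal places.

The Beta prior is conjugate to a Binomial/Bernoulli likelihood; the update adds successes to α and failures to β.
After batch 1: Beta(7.8+2, 8.3+11) = Beta(9.8, 19.3).
After batch 2: Beta(9.8+10, 19.3+8) = Beta(19.8, 27.3).
Var = αβ/((α+β)²(α+β+1)) = 19.8·27.3/(47.1²·48.1) = 0.00506572; SD = √0.00506572 = 0.0712.

0.0712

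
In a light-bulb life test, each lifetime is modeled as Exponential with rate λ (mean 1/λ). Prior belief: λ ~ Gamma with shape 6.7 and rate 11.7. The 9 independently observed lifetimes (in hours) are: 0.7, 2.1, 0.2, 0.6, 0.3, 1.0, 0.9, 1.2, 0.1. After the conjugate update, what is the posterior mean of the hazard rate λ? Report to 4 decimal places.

With a Gamma(shape α, rate β) prior on the exponential rate λ, the posterior after n observations with total T = Σxᵢ is Gamma(α+n, β+T).
Sum of observations T = 7.1 hours; n = 9.
Posterior: Gamma(6.7+9, 11.7+7.1) = Gamma(15.7, 18.8).
Posterior mean of λ = α/β = 15.7/18.8 = 0.8351.

0.8351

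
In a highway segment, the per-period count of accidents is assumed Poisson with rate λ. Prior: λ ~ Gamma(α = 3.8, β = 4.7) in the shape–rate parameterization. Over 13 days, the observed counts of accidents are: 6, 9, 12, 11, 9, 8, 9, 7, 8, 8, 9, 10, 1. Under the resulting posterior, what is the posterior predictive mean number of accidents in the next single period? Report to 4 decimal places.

With a Gamma(shape α, rate β) prior, the Poisson likelihood is conjugate: the posterior is Gamma(α + ΣXᵢ, β + n).
Sum of counts S = 107 over n = 13 days.
Posterior: Gamma(α+S, β+n) = Gamma(3.8+107, 4.7+13) = Gamma(110.8, 17.7).
The predictive distribution for one future period is NegBinom with mean α/β = 6.2599.

6.2599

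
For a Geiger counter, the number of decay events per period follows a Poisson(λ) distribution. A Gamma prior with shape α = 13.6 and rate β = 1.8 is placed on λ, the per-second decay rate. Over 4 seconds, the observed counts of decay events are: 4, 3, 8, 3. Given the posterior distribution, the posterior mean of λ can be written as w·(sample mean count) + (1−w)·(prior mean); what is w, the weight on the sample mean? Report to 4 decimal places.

With a Gamma(shape α, rate β) prior, the Poisson likelihood is conjugate: the posterior is Gamma(α + ΣXᵢ, β + n).
Posterior mean = (α₀+S)/(β₀+n) = [n/(β₀+n)]·(S/n) + [β₀/(β₀+n)]·(α₀/β₀), so only n and β₀ enter the weight.
Weight on data w = n/(β₀+n) = 4/(1.8+4) = 4/5.8 = 0.6897.

0.6897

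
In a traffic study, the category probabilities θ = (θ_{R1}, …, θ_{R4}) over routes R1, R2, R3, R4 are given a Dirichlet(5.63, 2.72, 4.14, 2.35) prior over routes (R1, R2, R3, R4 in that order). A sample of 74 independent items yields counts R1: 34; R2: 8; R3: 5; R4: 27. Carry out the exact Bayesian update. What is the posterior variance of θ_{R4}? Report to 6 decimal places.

0.002462

The Dirichlet prior is conjugate to the Multinomial likelihood: each posterior αⱼ = prior αⱼ + observed count nⱼ.
Posterior concentration: (39.63, 10.72, 9.14, 29.35), total = 88.84.
Var[θ_j] = α_j(Σα−α_j)/((Σα)²(Σα+1)) = 29.35·59.49/(88.84²·89.84) = 0.002462.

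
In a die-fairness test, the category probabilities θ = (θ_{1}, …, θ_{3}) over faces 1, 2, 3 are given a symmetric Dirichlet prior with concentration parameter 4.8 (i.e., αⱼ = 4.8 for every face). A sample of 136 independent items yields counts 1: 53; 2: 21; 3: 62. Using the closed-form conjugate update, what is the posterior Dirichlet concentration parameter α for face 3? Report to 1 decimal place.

66.8

The Dirichlet prior is conjugate to the Multinomial likelihood: each posterior αⱼ = prior αⱼ + observed count nⱼ.
Posterior concentration: (57.8, 25.8, 66.8), total = 150.4.
α_{3} = 4.8 + 62 = 66.8.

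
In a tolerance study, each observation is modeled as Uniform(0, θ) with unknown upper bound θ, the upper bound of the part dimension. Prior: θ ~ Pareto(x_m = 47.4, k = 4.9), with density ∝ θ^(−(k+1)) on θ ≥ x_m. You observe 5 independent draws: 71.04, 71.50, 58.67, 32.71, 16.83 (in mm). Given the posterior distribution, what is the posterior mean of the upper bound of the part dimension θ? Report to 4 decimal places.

79.5337

A Pareto(scale x_m, shape k) prior on the upper bound θ of Uniform(0, θ) is conjugate: posterior is Pareto(max(x_m, max xᵢ), k + n).
Sample maximum = 71.50; prior scale x_m = 47.4 → posterior scale = max = 71.50.
Posterior shape = 4.9 + 5 = 9.9.
E[θ|data] = k·x_m/(k−1) = 9.9·71.50/8.9 = 79.5337.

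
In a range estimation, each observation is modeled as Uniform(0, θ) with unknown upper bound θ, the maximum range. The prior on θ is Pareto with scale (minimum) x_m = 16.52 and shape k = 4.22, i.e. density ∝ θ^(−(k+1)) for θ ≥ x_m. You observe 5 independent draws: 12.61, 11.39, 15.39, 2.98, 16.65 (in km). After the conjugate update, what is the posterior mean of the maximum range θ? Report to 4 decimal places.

A Pareto(scale x_m, shape k) prior on the upper bound θ of Uniform(0, θ) is conjugate: posterior is Pareto(max(x_m, max xᵢ), k + n).
Sample maximum = 16.65; prior scale x_m = 16.52 → posterior scale = max = 16.65.
Posterior shape = 4.22 + 5 = 9.22.
E[θ|data] = k·x_m/(k−1) = 9.22·16.65/8.22 = 18.6755.

18.6755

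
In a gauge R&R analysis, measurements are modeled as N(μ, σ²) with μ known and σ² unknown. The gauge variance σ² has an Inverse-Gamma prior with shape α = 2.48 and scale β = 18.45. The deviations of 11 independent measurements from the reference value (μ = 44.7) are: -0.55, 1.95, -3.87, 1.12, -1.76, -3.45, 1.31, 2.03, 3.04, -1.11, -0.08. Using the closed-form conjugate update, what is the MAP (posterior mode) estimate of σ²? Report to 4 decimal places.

With known mean μ and an Inverse-Gamma(α, β) prior on σ², the Normal likelihood is conjugate: posterior is Inv-Gamma(α + n/2, β + Σ(xᵢ−μ)²/2).
Σ(xᵢ−μ)² = (-0.55)² + (1.95)² + (-3.87)² + (1.12)² + (-1.76)² + (-3.45)² + (1.31)² + (2.03)² + (3.04)² + (-1.11)² + (-0.08)² = 51.6535.
Posterior: Inv-Gamma(2.48 + 11/2, 18.45 + 51.6535/2) = Inv-Gamma(7.98, 44.27675).
Mode = β/(α+1) = 44.27675/8.98 = 4.9306.

4.9306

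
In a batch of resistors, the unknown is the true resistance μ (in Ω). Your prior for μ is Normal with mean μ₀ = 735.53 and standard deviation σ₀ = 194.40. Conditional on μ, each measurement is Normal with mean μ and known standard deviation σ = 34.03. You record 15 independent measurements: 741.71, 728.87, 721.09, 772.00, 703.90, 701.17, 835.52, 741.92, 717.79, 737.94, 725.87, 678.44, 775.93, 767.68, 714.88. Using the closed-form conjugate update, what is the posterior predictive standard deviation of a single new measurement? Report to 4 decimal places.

35.1438

For Normal data with known variance σ², a Normal(μ₀, σ₀²) prior on μ is conjugate. Posterior precision = 1/σ₀² + n/σ²; posterior mean is the precision-weighted average of μ₀ and x̄.
σ₀² = 194.40² = 37791.36, σ² = 34.03² = 1158.0409; σ² + n·σ₀² = 1158.0409 + 15·37791.36 = 568028.4409.
Posterior precision = 1/σ₀² + n/σ² = 1/37791.36 + 15/1158.0409 = (σ² + n·σ₀²)/(σ₀²σ²) = 568028.4409/(37791.36·1158.0409); posterior variance σₙ² = σ₀²σ²/(σ² + n·σ₀²) = 37791.36·1158.0409/568028.4409 = 77.045333.
Predictive variance for one new observation = σₙ² + σ² = 37791.36·1158.0409/568028.4409 + 1158.0409 = σ²·(σ₀² + 568028.4409)/568028.4409 = 1158.0409·605819.8009/568028.4409 = 1235.086233; SD = √(1158.0409·605819.8009/568028.4409) = 35.1438.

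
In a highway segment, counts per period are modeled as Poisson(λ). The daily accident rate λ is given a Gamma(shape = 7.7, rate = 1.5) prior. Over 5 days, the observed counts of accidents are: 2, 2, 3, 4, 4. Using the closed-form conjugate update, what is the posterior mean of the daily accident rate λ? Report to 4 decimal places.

With a Gamma(shape α, rate β) prior, the Poisson likelihood is conjugate: the posterior is Gamma(α + ΣXᵢ, β + n).
Sum of counts S = 15 over n = 5 days.
Posterior: Gamma(α+S, β+n) = Gamma(7.7+15, 1.5+5) = Gamma(22.7, 6.5).
Posterior mean = α/β = 22.7/6.5 = 3.4923.

3.4923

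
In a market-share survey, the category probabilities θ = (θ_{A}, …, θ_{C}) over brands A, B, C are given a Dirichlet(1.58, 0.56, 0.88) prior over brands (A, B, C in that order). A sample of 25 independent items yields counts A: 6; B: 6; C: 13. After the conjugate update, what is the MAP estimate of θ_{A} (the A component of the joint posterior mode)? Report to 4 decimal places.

0.2630

The Dirichlet prior is conjugate to the Multinomial likelihood: each posterior αⱼ = prior αⱼ + observed count nⱼ.
Posterior concentration: (7.58, 6.56, 13.88), total = 28.02.
Joint mode component: (α_{A}−1)/(Σα−K) = 6.58/25.02 = 0.2630.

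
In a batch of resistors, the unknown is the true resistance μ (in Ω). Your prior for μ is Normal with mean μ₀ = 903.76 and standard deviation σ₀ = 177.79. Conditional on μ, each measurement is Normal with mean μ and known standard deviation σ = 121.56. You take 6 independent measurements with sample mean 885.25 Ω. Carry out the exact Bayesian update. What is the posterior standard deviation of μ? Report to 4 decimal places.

For Normal data with known variance σ², a Normal(μ₀, σ₀²) prior on μ is conjugate. Posterior precision = 1/σ₀² + n/σ²; posterior mean is the precision-weighted average of μ₀ and x̄.
σ₀² = 177.79² = 31609.2841, σ² = 121.56² = 14776.8336; σ² + n·σ₀² = 14776.8336 + 6·31609.2841 = 204432.5382.
Posterior precision = 1/σ₀² + n/σ² = 1/31609.2841 + 6/14776.8336 = (σ² + n·σ₀²)/(σ₀²σ²) = 204432.5382/(31609.2841·14776.8336); posterior variance σₙ² = σ₀²σ²/(σ² + n·σ₀²) = 31609.2841·14776.8336/204432.5382 = 2284.788593.
Posterior SD = √σₙ² = √(31609.2841·14776.8336/204432.5382) = 47.7995.

47.7995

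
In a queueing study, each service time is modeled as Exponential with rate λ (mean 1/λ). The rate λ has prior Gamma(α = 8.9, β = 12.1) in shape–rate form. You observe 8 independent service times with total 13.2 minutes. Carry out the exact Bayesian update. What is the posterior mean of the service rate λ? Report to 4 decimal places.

0.6680

With a Gamma(shape α, rate β) prior on the exponential rate λ, the posterior after n observations with total T = Σxᵢ is Gamma(α+n, β+T).
Posterior: Gamma(8.9+8, 12.1+13.2) = Gamma(16.9, 25.3).
Posterior mean of λ = α/β = 16.9/25.3 = 0.6680.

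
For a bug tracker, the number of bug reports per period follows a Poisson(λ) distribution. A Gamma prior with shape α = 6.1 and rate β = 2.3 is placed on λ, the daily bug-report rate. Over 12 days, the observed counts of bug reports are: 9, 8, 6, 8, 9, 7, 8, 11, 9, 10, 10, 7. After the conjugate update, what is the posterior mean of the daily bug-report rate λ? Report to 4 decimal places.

7.5594

With a Gamma(shape α, rate β) prior, the Poisson likelihood is conjugate: the posterior is Gamma(α + ΣXᵢ, β + n).
Sum of counts S = 102 over n = 12 days.
Posterior: Gamma(α+S, β+n) = Gamma(6.1+102, 2.3+12) = Gamma(108.1, 14.3).
Posterior mean = α/β = 108.1/14.3 = 7.5594.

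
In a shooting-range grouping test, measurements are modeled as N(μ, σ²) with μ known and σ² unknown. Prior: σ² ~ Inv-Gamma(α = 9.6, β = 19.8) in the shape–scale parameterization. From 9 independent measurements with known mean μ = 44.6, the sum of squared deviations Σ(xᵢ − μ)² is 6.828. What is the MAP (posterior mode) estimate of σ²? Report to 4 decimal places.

1.5374

With known mean μ and an Inverse-Gamma(α, β) prior on σ², the Normal likelihood is conjugate: posterior is Inv-Gamma(α + n/2, β + Σ(xᵢ−μ)²/2).
Posterior: Inv-Gamma(9.6 + 9/2, 19.8 + 6.828/2) = Inv-Gamma(14.10, 23.2140).
Mode = β/(α+1) = 23.2140/15.10 = 1.5374.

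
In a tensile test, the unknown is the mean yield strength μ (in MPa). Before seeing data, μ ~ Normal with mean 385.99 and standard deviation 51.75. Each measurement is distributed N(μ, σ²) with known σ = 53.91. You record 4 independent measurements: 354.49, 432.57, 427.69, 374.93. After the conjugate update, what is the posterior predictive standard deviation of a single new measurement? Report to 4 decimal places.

58.9729

For Normal data with known variance σ², a Normal(μ₀, σ₀²) prior on μ is conjugate. Posterior precision = 1/σ₀² + n/σ²; posterior mean is the precision-weighted average of μ₀ and x̄.
σ₀² = 51.75² = 2678.0625, σ² = 53.91² = 2906.2881; σ² + n·σ₀² = 2906.2881 + 4·2678.0625 = 13618.5381.
Posterior precision = 1/σ₀² + n/σ² = 1/2678.0625 + 4/2906.2881 = (σ² + n·σ₀²)/(σ₀²σ²) = 13618.5381/(2678.0625·2906.2881); posterior variance σₙ² = σ₀²σ²/(σ² + n·σ₀²) = 2678.0625·2906.2881/13618.5381 = 571.516643.
Predictive variance for one new observation = σₙ² + σ² = 2678.0625·2906.2881/13618.5381 + 2906.2881 = σ²·(σ₀² + 13618.5381)/13618.5381 = 2906.2881·16296.6006/13618.5381 = 3477.804743; SD = √(2906.2881·16296.6006/13618.5381) = 58.9729.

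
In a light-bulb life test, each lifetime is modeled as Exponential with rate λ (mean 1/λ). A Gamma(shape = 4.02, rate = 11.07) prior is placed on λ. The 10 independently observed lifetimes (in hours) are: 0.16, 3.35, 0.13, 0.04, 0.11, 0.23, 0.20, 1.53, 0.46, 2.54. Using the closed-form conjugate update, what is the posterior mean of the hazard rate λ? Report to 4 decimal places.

0.7074

With a Gamma(shape α, rate β) prior on the exponential rate λ, the posterior after n observations with total T = Σxᵢ is Gamma(α+n, β+T).
Sum of observations T = 8.75 hours; n = 10.
Posterior: Gamma(4.02+10, 11.07+8.75) = Gamma(14.02, 19.82).
Posterior mean of λ = α/β = 14.02/19.82 = 0.7074.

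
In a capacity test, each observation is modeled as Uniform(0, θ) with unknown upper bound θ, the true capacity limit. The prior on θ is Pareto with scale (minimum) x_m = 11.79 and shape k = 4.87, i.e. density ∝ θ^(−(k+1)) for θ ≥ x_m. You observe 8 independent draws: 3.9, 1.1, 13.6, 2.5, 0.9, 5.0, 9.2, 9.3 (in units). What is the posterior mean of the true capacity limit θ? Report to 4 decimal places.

14.7457

A Pareto(scale x_m, shape k) prior on the upper bound θ of Uniform(0, θ) is conjugate: posterior is Pareto(max(x_m, max xᵢ), k + n).
Sample maximum = 13.6; prior scale x_m = 11.79 → posterior scale = max = 13.60.
Posterior shape = 4.87 + 8 = 12.87.
E[θ|data] = k·x_m/(k−1) = 12.87·13.60/11.87 = 14.7457.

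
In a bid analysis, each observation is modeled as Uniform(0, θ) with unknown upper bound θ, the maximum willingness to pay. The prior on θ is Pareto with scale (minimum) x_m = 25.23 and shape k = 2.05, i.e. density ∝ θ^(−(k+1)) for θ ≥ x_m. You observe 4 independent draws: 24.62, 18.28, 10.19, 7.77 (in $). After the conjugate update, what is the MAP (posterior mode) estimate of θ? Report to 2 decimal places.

25.23

A Pareto(scale x_m, shape k) prior on the upper bound θ of Uniform(0, θ) is conjugate: posterior is Pareto(max(x_m, max xᵢ), k + n).
Sample maximum = 24.62; prior scale x_m = 25.23 → posterior scale = max = 25.23.
Posterior shape = 2.05 + 4 = 6.05.
The Pareto density is decreasing on [x_m, ∞), so the mode is x_m = 25.23.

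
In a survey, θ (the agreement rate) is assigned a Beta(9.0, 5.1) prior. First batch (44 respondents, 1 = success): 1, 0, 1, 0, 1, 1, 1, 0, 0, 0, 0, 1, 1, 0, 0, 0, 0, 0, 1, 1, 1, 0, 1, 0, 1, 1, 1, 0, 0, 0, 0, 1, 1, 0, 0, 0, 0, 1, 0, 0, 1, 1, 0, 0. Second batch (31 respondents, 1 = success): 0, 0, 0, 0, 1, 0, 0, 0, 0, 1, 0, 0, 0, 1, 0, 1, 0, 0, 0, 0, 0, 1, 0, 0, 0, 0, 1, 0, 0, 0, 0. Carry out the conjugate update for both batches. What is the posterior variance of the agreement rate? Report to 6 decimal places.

0.002619

The Beta prior is conjugate to a Binomial/Bernoulli likelihood; the update adds successes to α and failures to β.
After batch 1: Beta(9.0+19, 5.1+25) = Beta(28.0, 30.1).
After batch 2: Beta(28.0+6, 30.1+25) = Beta(34.0, 55.1).
Var = αβ/((α+β)²(α+β+1)) = 34.0·55.1/(89.1²·90.1) = 0.002619.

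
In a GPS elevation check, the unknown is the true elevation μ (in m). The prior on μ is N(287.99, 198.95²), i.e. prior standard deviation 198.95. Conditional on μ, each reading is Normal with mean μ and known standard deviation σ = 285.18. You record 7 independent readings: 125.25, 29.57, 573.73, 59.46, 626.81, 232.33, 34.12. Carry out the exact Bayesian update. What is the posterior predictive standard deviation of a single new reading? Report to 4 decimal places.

300.5153

For Normal data with known variance σ², a Normal(μ₀, σ₀²) prior on μ is conjugate. Posterior precision = 1/σ₀² + n/σ²; posterior mean is the precision-weighted average of μ₀ and x̄.
σ₀² = 198.95² = 39581.1025, σ² = 285.18² = 81327.6324; σ² + n·σ₀² = 81327.6324 + 7·39581.1025 = 358395.3499.
Posterior precision = 1/σ₀² + n/σ² = 1/39581.1025 + 7/81327.6324 = (σ² + n·σ₀²)/(σ₀²σ²) = 358395.3499/(39581.1025·81327.6324); posterior variance σₙ² = σ₀²σ²/(σ² + n·σ₀²) = 39581.1025·81327.6324/358395.3499 = 8981.805581.
Predictive variance for one new observation = σₙ² + σ² = 39581.1025·81327.6324/358395.3499 + 81327.6324 = σ²·(σ₀² + 358395.3499)/358395.3499 = 81327.6324·397976.4524/358395.3499 = 90309.437981; SD = √(81327.6324·397976.4524/358395.3499) = 300.5153.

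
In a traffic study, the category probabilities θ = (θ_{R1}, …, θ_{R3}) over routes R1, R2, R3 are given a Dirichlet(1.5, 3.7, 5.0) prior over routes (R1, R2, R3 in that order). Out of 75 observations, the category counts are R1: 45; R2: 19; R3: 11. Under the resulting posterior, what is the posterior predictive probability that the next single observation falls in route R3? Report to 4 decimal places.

The Dirichlet prior is conjugate to the Multinomial likelihood: each posterior αⱼ = prior αⱼ + observed count nⱼ.
Posterior concentration: (46.5, 22.7, 16.0), total = 85.2.
P(next = R3 | data) = α_{R3}/Σα = 0.1878.

0.1878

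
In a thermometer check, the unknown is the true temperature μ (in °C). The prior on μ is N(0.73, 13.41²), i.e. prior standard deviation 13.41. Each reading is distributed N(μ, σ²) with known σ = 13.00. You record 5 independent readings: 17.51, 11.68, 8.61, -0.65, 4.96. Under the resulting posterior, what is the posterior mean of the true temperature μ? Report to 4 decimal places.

For Normal data with known variance σ², a Normal(μ₀, σ₀²) prior on μ is conjugate. Posterior precision = 1/σ₀² + n/σ²; posterior mean is the precision-weighted average of μ₀ and x̄.
Σxᵢ = 17.51 + 11.68 + 8.61 + (-0.65) + 4.96 = 42.11, so n·x̄ = 42.11.
σ₀² = 13.41² = 179.8281, σ² = 13.00² = 169; σ² + n·σ₀² = 169 + 5·179.8281 = 1068.1405.
Posterior mean = (μ₀/σ₀² + n·x̄/σ²)/(1/σ₀² + n/σ²) = (σ²·μ₀ + σ₀²·n·x̄)/(σ² + n·σ₀²) = (169·0.73 + 179.8281·42.11)/1068.1405 = 7695.931291/1068.1405 = 7.2050.

7.2050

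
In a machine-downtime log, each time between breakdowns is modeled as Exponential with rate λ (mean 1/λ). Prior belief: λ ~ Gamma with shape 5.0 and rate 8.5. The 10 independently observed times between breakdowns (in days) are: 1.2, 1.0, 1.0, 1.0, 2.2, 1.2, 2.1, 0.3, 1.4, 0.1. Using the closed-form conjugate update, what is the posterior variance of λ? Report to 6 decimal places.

0.037500

With a Gamma(shape α, rate β) prior on the exponential rate λ, the posterior after n observations with total T = Σxᵢ is Gamma(α+n, β+T).
Sum of observations T = 11.5 days; n = 10.
Posterior: Gamma(5.0+10, 8.5+11.5) = Gamma(15.0, 20.0).
Var = α/β² = 0.037500.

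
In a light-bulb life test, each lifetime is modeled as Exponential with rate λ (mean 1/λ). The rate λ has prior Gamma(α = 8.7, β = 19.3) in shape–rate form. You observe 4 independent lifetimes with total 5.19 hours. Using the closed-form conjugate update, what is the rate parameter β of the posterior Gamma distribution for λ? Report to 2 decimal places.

24.49

With a Gamma(shape α, rate β) prior on the exponential rate λ, the posterior after n observations with total T = Σxᵢ is Gamma(α+n, β+T).
Posterior: Gamma(8.7+4, 19.3+5.19) = Gamma(12.7, 24.49).
Posterior β = 24.49.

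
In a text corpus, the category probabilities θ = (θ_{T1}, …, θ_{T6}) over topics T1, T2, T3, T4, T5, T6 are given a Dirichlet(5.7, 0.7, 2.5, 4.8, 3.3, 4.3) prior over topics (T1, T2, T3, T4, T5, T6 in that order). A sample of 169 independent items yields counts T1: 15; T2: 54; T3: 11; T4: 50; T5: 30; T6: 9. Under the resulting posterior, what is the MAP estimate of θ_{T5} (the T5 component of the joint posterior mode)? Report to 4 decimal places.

0.1753

The Dirichlet prior is conjugate to the Multinomial likelihood: each posterior αⱼ = prior αⱼ + observed count nⱼ.
Posterior concentration: (20.7, 54.7, 13.5, 54.8, 33.3, 13.3), total = 190.3.
Joint mode component: (α_{T5}−1)/(Σα−K) = 32.3/184.3 = 0.1753.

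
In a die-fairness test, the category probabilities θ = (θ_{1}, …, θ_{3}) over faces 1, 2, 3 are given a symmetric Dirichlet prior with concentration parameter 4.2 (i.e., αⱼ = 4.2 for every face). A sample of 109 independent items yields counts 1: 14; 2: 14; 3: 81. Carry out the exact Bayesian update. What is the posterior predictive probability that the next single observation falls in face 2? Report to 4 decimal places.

The Dirichlet prior is conjugate to the Multinomial likelihood: each posterior αⱼ = prior αⱼ + observed count nⱼ.
Posterior concentration: (18.2, 18.2, 85.2), total = 121.6.
P(next = 2 | data) = α_{2}/Σα = 0.1497.

0.1497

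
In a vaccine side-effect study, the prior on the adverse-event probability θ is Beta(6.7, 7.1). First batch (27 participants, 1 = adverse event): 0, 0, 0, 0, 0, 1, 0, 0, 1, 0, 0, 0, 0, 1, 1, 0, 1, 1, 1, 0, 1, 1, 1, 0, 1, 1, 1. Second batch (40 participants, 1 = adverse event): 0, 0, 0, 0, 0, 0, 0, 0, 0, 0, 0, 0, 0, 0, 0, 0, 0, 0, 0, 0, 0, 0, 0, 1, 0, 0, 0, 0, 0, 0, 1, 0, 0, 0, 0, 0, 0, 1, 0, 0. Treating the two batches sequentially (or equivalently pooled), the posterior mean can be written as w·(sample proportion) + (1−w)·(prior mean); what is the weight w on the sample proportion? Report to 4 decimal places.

0.8292

The Beta prior is conjugate to a Binomial/Bernoulli likelihood; the update adds successes to α and failures to β.
Total number of participants: n = 27 + 40 = 67.
Posterior mean = (α₀+k)/(α₀+β₀+n) = [n/(α₀+β₀+n)]·(k/n) + [(α₀+β₀)/(α₀+β₀+n)]·α₀/(α₀+β₀), so only n and the prior enter the weight.
The weight on the data is w = n/(α₀+β₀+n) = 67/(6.7+7.1+67) = 67/80.8 = 0.8292.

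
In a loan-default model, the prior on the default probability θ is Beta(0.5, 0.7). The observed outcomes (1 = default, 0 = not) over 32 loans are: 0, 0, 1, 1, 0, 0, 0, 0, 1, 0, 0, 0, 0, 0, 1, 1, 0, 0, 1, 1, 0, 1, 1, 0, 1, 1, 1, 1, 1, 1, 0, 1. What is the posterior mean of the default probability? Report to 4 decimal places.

0.4970

The Beta prior is conjugate to a Binomial/Bernoulli likelihood; the update adds successes to α and failures to β.
Posterior: Beta(α+k, β+n−k) = Beta(0.5+16, 0.7+16) = Beta(16.5, 16.7).
Posterior mean = α/(α+β) = 16.5/33.2 = 0.4970.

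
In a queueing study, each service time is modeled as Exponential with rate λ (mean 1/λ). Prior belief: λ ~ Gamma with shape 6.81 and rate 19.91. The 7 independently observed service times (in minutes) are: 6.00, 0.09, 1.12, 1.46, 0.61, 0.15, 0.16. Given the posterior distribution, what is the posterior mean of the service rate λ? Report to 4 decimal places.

0.4681

With a Gamma(shape α, rate β) prior on the exponential rate λ, the posterior after n observations with total T = Σxᵢ is Gamma(α+n, β+T).
Sum of observations T = 9.59 minutes; n = 7.
Posterior: Gamma(6.81+7, 19.91+9.59) = Gamma(13.81, 29.50).
Posterior mean of λ = α/β = 13.81/29.50 = 0.4681.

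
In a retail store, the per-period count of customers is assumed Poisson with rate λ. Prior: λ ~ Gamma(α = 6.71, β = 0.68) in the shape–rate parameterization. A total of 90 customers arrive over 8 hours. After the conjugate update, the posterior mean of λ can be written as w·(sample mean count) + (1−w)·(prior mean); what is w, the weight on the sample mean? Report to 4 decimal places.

With a Gamma(shape α, rate β) prior, the Poisson likelihood is conjugate: the posterior is Gamma(α + ΣXᵢ, β + n).
Posterior mean = (α₀+S)/(β₀+n) = [n/(β₀+n)]·(S/n) + [β₀/(β₀+n)]·(α₀/β₀), so only n and β₀ enter the weight.
Weight on data w = n/(β₀+n) = 8/(0.68+8) = 8/8.68 = 0.9217.

0.9217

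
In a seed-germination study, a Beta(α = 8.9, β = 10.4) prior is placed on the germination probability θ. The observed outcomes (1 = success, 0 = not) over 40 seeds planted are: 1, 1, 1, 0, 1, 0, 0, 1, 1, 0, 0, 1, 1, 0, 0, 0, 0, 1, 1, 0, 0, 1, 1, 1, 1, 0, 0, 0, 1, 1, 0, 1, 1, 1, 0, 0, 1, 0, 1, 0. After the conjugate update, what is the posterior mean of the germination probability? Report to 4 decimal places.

The Beta prior is conjugate to a Binomial/Bernoulli likelihood; the update adds successes to α and failures to β.
Posterior: Beta(α+k, β+n−k) = Beta(8.9+21, 10.4+19) = Beta(29.9, 29.4).
Posterior mean = α/(α+β) = 29.9/59.3 = 0.5042.

0.5042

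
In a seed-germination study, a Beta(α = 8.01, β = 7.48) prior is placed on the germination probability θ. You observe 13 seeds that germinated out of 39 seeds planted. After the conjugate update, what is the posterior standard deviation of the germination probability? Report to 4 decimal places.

0.0653

The Beta prior is conjugate to a Binomial/Bernoulli likelihood; the update adds successes to α and failures to β.
Posterior: Beta(α+k, β+n−k) = Beta(8.01+13, 7.48+26) = Beta(21.01, 33.48).
Var = αβ/((α+β)²(α+β+1)) = 21.01·33.48/(54.49²·55.49) = 0.00426936; SD = √0.00426936 = 0.0653.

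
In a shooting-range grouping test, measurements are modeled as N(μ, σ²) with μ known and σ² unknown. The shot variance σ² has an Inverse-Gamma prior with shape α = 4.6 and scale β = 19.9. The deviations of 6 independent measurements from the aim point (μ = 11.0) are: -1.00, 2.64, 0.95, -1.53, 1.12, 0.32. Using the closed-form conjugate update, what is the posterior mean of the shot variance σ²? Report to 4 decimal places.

3.9674

With known mean μ and an Inverse-Gamma(α, β) prior on σ², the Normal likelihood is conjugate: posterior is Inv-Gamma(α + n/2, β + Σ(xᵢ−μ)²/2).
Σ(xᵢ−μ)² = (-1.00)² + (2.64)² + (0.95)² + (-1.53)² + (1.12)² + (0.32)² = 12.5698.
Posterior: Inv-Gamma(4.6 + 6/2, 19.9 + 12.5698/2) = Inv-Gamma(7.60, 26.18490).
E[σ²|data] = β/(α−1) = 26.18490/6.60 = 3.9674.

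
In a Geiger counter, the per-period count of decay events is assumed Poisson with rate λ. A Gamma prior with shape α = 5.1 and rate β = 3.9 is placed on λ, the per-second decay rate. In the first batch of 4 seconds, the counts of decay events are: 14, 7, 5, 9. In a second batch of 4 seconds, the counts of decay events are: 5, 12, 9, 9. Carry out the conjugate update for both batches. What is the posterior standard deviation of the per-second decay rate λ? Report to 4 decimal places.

0.7282

With a Gamma(shape α, rate β) prior, the Poisson likelihood is conjugate: the posterior is Gamma(α + ΣXᵢ, β + n).
Batch 1: sum of counts S = 35 over n = 4 seconds.
After batch 1: Gamma(α+S, β+n) = Gamma(5.1+35, 3.9+4) = Gamma(40.1, 7.9).
Batch 2: sum of counts S = 35 over n = 4 seconds.
After batch 2: Gamma(α+S, β+n) = Gamma(40.1+35, 7.9+4) = Gamma(75.1, 11.9).
SD = √α/β = √75.1/11.9 = 0.7282.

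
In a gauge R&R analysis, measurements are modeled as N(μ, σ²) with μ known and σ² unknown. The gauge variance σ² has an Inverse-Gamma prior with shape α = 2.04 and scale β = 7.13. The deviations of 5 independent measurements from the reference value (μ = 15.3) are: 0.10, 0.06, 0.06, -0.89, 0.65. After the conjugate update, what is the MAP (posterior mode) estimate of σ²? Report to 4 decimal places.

1.3982

With known mean μ and an Inverse-Gamma(α, β) prior on σ², the Normal likelihood is conjugate: posterior is Inv-Gamma(α + n/2, β + Σ(xᵢ−μ)²/2).
Σ(xᵢ−μ)² = (0.10)² + (0.06)² + (0.06)² + (-0.89)² + (0.65)² = 1.2318.
Posterior: Inv-Gamma(2.04 + 5/2, 7.13 + 1.2318/2) = Inv-Gamma(4.54, 7.74590).
Mode = β/(α+1) = 7.74590/5.54 = 1.3982.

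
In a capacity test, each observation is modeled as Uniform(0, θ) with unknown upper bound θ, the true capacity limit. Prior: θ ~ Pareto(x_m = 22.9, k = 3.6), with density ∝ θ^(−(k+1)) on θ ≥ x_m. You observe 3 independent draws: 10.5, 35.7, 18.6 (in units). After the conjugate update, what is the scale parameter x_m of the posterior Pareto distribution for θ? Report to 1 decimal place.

35.7

A Pareto(scale x_m, shape k) prior on the upper bound θ of Uniform(0, θ) is conjugate: posterior is Pareto(max(x_m, max xᵢ), k + n).
Sample maximum = 35.7; prior scale x_m = 22.9 → posterior scale = max = 35.7.
Posterior shape = 3.6 + 3 = 6.6.
Posterior scale x_m = 35.7.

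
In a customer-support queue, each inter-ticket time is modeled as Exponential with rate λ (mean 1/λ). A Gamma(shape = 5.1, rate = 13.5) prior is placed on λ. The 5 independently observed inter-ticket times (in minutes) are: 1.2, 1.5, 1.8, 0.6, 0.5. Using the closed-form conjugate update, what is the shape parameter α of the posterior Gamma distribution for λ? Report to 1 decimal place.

10.1

With a Gamma(shape α, rate β) prior on the exponential rate λ, the posterior after n observations with total T = Σxᵢ is Gamma(α+n, β+T).
Sum of observations T = 5.6 minutes; n = 5.
Posterior: Gamma(5.1+5, 13.5+5.6) = Gamma(10.1, 19.1).
Posterior α = 10.1.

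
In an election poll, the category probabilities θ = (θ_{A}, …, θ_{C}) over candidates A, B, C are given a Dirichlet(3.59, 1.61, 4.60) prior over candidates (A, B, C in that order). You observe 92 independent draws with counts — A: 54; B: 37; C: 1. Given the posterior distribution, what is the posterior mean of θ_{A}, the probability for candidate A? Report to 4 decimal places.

0.5657

The Dirichlet prior is conjugate to the Multinomial likelihood: each posterior αⱼ = prior αⱼ + observed count nⱼ.
Posterior concentration: (57.59, 38.61, 5.60), total = 101.80.
E[θ_{A}|data] = α_{A}/Σα = 57.59/101.80 = 0.5657.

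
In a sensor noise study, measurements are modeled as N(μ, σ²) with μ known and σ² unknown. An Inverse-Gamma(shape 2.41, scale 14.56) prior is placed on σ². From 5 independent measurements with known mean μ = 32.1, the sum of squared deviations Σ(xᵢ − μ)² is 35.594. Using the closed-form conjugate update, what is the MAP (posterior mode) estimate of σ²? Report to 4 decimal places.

With known mean μ and an Inverse-Gamma(α, β) prior on σ², the Normal likelihood is conjugate: posterior is Inv-Gamma(α + n/2, β + Σ(xᵢ−μ)²/2).
Posterior: Inv-Gamma(2.41 + 5/2, 14.56 + 35.594/2) = Inv-Gamma(4.91, 32.3570).
Mode = β/(α+1) = 32.3570/5.91 = 5.4750.

5.4750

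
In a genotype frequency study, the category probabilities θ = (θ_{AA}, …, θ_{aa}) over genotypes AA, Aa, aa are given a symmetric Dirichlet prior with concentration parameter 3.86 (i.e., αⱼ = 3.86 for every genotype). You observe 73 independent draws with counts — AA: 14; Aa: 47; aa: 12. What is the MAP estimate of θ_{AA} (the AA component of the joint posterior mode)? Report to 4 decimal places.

The Dirichlet prior is conjugate to the Multinomial likelihood: each posterior αⱼ = prior αⱼ + observed count nⱼ.
Posterior concentration: (17.86, 50.86, 15.86), total = 84.58.
Joint mode component: (α_{AA}−1)/(Σα−K) = 16.86/81.58 = 0.2067.

0.2067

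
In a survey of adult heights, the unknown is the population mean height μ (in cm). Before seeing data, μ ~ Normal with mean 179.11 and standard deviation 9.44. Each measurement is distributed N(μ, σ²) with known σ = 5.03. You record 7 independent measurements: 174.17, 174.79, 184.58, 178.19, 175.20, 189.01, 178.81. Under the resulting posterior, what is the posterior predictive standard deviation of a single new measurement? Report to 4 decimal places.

5.3642

For Normal data with known variance σ², a Normal(μ₀, σ₀²) prior on μ is conjugate. Posterior precision = 1/σ₀² + n/σ²; posterior mean is the precision-weighted average of μ₀ and x̄.
σ₀² = 9.44² = 89.1136, σ² = 5.03² = 25.3009; σ² + n·σ₀² = 25.3009 + 7·89.1136 = 649.0961.
Posterior precision = 1/σ₀² + n/σ² = 1/89.1136 + 7/25.3009 = (σ² + n·σ₀²)/(σ₀²σ²) = 649.0961/(89.1136·25.3009); posterior variance σₙ² = σ₀²σ²/(σ² + n·σ₀²) = 89.1136·25.3009/649.0961 = 3.473529.
Predictive variance for one new observation = σₙ² + σ² = 89.1136·25.3009/649.0961 + 25.3009 = σ²·(σ₀² + 649.0961)/649.0961 = 25.3009·738.2097/649.0961 = 28.774429; SD = √(25.3009·738.2097/649.0961) = 5.3642.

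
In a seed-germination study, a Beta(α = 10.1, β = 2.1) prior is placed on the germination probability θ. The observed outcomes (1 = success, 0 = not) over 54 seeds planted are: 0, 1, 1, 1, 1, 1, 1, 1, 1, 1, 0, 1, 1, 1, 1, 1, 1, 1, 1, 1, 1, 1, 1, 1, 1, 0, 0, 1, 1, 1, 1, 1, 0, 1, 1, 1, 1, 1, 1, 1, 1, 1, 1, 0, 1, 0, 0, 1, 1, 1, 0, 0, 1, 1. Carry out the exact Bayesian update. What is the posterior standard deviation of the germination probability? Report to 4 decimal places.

0.0471

The Beta prior is conjugate to a Binomial/Bernoulli likelihood; the update adds successes to α and failures to β.
Posterior: Beta(α+k, β+n−k) = Beta(10.1+44, 2.1+10) = Beta(54.1, 12.1).
Var = αβ/((α+β)²(α+β+1)) = 54.1·12.1/(66.2²·67.2) = 0.00222278; SD = √0.00222278 = 0.0471.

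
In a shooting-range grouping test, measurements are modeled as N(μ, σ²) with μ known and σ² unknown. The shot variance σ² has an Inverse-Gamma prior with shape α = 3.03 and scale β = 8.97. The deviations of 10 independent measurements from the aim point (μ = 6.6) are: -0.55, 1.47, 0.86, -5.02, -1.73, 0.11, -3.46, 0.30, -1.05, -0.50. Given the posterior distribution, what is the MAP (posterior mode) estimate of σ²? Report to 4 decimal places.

With known mean μ and an Inverse-Gamma(α, β) prior on σ², the Normal likelihood is conjugate: posterior is Inv-Gamma(α + n/2, β + Σ(xᵢ−μ)²/2).
Σ(xᵢ−μ)² = (-0.55)² + (1.47)² + (0.86)² + (-5.02)² + (-1.73)² + (0.11)² + (-3.46)² + (0.30)² + (-1.05)² + (-0.50)² = 44.8225.
Posterior: Inv-Gamma(3.03 + 10/2, 8.97 + 44.8225/2) = Inv-Gamma(8.03, 31.38125).
Mode = β/(α+1) = 31.38125/9.03 = 3.4752.

3.4752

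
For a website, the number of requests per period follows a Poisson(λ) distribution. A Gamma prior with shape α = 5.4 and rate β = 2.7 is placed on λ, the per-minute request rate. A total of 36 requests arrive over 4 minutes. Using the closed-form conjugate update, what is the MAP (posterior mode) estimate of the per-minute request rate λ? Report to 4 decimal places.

With a Gamma(shape α, rate β) prior, the Poisson likelihood is conjugate: the posterior is Gamma(α + ΣXᵢ, β + n).
Posterior: Gamma(α+S, β+n) = Gamma(5.4+36, 2.7+4) = Gamma(41.4, 6.7).
Mode of Gamma(α,β) for α≥1 is (α−1)/β = 40.4/6.7 = 6.0299.

6.0299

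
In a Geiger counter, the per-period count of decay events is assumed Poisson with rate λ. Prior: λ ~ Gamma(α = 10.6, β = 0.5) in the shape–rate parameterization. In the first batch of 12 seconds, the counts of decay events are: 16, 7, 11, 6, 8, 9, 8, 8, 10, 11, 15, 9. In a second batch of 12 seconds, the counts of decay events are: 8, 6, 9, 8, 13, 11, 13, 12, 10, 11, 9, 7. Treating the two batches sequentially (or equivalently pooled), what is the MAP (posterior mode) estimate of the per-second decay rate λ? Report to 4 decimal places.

With a Gamma(shape α, rate β) prior, the Poisson likelihood is conjugate: the posterior is Gamma(α + ΣXᵢ, β + n).
Batch 1: sum of counts S = 118 over n = 12 seconds.
After batch 1: Gamma(α+S, β+n) = Gamma(10.6+118, 0.5+12) = Gamma(128.6, 12.5).
Batch 2: sum of counts S = 117 over n = 12 seconds.
After batch 2: Gamma(α+S, β+n) = Gamma(128.6+117, 12.5+12) = Gamma(245.6, 24.5).
Mode of Gamma(α,β) for α≥1 is (α−1)/β = 244.6/24.5 = 9.9837.

9.9837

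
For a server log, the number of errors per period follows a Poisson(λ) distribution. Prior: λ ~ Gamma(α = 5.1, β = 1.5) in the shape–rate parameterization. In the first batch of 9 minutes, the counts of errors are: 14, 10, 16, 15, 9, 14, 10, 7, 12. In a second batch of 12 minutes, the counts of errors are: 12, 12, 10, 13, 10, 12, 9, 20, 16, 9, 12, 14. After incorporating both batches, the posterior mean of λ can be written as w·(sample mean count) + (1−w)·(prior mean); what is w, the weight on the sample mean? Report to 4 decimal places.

0.9333

With a Gamma(shape α, rate β) prior, the Poisson likelihood is conjugate: the posterior is Gamma(α + ΣXᵢ, β + n).
Total number of minutes: n = 9 + 12 = 21.
Posterior mean = (α₀+S)/(β₀+n) = [n/(β₀+n)]·(S/n) + [β₀/(β₀+n)]·(α₀/β₀), so only n and β₀ enter the weight.
Weight on data w = n/(β₀+n) = 21/(1.5+21) = 21/22.5 = 0.9333.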